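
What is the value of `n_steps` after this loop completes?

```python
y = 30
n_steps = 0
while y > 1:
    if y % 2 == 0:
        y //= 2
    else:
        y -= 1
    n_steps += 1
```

Steps to reduce 30 to 1
`n_steps` takes the values: 0 → 1 → 2 → 3 → 4 → 5 → 6 → 7

Answer: 7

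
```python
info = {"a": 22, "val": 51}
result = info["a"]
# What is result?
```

Trace:
`info = {"a": 22, "val": 51}` → info = {'a': 22, 'val': 51}
`result = info["a"]` → result = 22
So result = 22

Answer: 22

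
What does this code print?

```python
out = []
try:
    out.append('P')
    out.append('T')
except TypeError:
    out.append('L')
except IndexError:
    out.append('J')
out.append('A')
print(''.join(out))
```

Execution trace: 'P' (try body) → 'T' (try body, no exception) → 'A' (after the try/except). Output: PTA

Answer: PTA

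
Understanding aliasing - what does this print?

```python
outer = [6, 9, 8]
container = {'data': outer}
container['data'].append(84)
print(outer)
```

Key concept: dict holds reference to list.
Step by step:
`outer = [6, 9, 8]` → outer = [6, 9, 8]
`container = {'data': outer}` → container = {'data': [6, 9, 8]}
`container['data'].append(84)` → outer = [6, 9, 8, 84]; container = {'data': [6, 9, 8, 84]}
`print(outer)` → prints [6, 9, 8, 84]

Answer: [6, 9, 8, 84]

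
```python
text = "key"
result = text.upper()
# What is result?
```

Trace:
`text = "key"` → text = 'key'
`result = text.upper()` → result = 'KEY'
So result = 'KEY'

Answer: 'KEY'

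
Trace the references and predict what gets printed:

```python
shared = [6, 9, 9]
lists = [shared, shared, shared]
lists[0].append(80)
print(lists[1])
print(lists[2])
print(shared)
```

Key concept: list of same reference.
Step by step:
`shared = [6, 9, 9]` → shared = [6, 9, 9]
`lists = [shared, shared, shared]` → lists = [[6, 9, 9], [6, 9, 9], [6, 9, 9]]
`lists[0].append(80)` → shared = [6, 9, 9, 80]; lists = [[6, 9, 9, 80], [6, 9, 9, 80], [6, 9, 9, 80]]
`print(lists[1])` → prints [6, 9, 9, 80]
`print(lists[2])` → prints [6, 9, 9, 80]
`print(shared)` → prints [6, 9, 9, 80]

Answer:
[6, 9, 9, 80]
[6, 9, 9, 80]
[6, 9, 9, 80]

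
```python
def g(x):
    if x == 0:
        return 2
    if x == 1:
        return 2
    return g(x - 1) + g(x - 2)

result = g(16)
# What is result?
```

Build up from base cases: g(0)=2, g(1)=2, g(2)=4, g(3)=6, g(4)=10, g(5)=16, g(6)=26, ..., g(16)=3194

Answer: 3194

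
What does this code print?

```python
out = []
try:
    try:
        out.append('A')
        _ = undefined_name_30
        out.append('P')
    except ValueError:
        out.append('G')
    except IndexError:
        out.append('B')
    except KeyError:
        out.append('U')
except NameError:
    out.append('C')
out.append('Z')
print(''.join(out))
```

Execution trace: 'A' (inner try body) → 'C' (outer except NameError) → 'Z' (after the try/except). Output: ACZ

Answer: ACZ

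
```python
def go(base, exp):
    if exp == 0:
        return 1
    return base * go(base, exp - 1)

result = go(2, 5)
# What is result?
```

go(2, 5) = 2 * 2 * 2 * 2 * 2 = 32

Answer: 32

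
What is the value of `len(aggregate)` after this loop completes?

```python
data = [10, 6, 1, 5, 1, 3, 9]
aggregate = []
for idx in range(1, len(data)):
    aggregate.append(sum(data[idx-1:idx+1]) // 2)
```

Number of 2-element averages
`aggregate` takes the values: [] → [8] → [8, 3] → [8, 3, 3] → [8, 3, 3, 3] → [8, 3, 3, 3, 2] → [8, 3, 3, 3, 2, 6]
So `len(aggregate)` = 6

Answer: 6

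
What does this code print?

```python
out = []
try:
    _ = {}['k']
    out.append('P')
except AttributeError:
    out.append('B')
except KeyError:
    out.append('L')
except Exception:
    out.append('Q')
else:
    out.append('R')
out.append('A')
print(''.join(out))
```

Execution trace: 'L' (except KeyError) → 'A' (after the try/except). Output: LA

Answer: LA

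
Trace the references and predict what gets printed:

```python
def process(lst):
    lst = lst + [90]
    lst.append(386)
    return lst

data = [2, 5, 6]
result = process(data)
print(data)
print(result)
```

Key concept: rebinding parameter vs mutation.
Step by step:
`data = [2, 5, 6]` → data = [2, 5, 6]
`result = process(data)` → result = [2, 5, 6, 90, 386]
`print(data)` → prints [2, 5, 6]
`print(result)` → prints [2, 5, 6, 90, 386]

Answer:
[2, 5, 6]
[2, 5, 6, 90, 386]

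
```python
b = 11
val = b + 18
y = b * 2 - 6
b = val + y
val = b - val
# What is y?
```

Trace:
`b = 11` → b = 11
`val = b + 18` → val = 29
`y = b * 2 - 6` → y = 16
`b = val + y` → b = 45
`val = b - val` → val = 16
So y = 16

Answer: 16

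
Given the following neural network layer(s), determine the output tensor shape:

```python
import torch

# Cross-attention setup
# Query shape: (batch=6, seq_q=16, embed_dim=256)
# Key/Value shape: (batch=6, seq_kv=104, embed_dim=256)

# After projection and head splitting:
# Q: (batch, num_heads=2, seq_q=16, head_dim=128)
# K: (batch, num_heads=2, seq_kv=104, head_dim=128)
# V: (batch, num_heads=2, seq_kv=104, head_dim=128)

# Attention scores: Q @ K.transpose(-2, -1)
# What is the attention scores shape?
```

Input: (6, 16, 256) -> Output: (6, 2, 16, 104)

Answer: (6, 2, 16, 104)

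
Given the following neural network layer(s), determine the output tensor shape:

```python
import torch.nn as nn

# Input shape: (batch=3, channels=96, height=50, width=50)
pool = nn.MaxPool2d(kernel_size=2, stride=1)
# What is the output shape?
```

Input: (3, 96, 50, 50) -> Output: (3, 96, 49, 49)

Answer: (3, 96, 49, 49)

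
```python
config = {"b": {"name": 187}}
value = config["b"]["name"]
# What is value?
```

Trace:
`config = {"b": {"name": 187}}` → config = {'b': {'name': 187}}
`value = config["b"]["name"]` → value = 187
So value = 187

Answer: 187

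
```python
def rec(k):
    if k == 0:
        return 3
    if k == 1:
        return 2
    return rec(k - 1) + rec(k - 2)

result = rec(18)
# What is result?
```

Build up from base cases: rec(0)=3, rec(1)=2, rec(2)=5, rec(3)=7, rec(4)=12, rec(5)=19, rec(6)=31, ..., rec(18)=9959

Answer: 9959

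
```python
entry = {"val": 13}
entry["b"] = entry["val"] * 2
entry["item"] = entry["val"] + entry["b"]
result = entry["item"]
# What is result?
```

Trace:
`entry = {"val": 13}` → entry = {'val': 13}
`entry["b"] = entry["val"] * 2` → entry = {'val': 13, 'b': 26}
`entry["item"] = entry["val"] + entry["b"]` → entry = {'val': 13, 'b': 26, 'item': 39}
`result = entry["item"]` → result = 39
So result = 39

Answer: 39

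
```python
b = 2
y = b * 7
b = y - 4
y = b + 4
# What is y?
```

Trace:
`b = 2` → b = 2
`y = b * 7` → y = 14
`b = y - 4` → b = 10
`y = b + 4` → y = 14
So y = 14

Answer: 14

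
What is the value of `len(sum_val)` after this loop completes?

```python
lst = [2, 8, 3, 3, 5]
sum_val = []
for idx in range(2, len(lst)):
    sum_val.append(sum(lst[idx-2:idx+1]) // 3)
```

Number of 3-element averages
`sum_val` takes the values: [] → [4] → [4, 4] → [4, 4, 3]
So `len(sum_val)` = 3

Answer: 3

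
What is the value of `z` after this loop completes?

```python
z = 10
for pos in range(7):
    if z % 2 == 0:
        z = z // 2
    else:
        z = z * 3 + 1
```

Collatz-style transformation from 10
`z` takes the values: 10 → 5 → 16 → 8 → 4 → 2 → 1 → 4

Answer: 4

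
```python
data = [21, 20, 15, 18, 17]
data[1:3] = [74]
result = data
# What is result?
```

Trace:
`data = [21, 20, 15, 18, 17]` → data = [21, 20, 15, 18, 17]
`data[1:3] = [74]` → data = [21, 74, 18, 17]
`result = data` → result = [21, 74, 18, 17]
So result = [21, 74, 18, 17]

Answer: [21, 74, 18, 17]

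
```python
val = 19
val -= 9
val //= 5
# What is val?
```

Trace:
`val = 19` → val = 19
`val -= 9` → val = 10
`val //= 5` → val = 2
So val = 2

Answer: 2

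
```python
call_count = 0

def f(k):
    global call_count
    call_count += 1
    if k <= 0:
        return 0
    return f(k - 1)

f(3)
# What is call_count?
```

Linear recursion stepping by 1: 4 calls from k=3 down to ≤0.

Answer: 4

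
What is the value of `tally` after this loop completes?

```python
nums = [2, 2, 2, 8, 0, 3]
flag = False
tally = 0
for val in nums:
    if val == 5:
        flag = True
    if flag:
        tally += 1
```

Count elements after first 5 in [2, 2, 2, 8, 0, 3]
`tally` takes the values: 0

Answer: 0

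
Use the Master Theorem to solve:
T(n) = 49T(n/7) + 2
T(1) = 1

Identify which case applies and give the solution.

a=49, b=7, f(n)=2. log_7(49) = 2. Since c=0 < 2, Case 1 applies: T(n) = Θ(n^log_b(a)) = O(n^2).

Answer: O(n^2) - Case 1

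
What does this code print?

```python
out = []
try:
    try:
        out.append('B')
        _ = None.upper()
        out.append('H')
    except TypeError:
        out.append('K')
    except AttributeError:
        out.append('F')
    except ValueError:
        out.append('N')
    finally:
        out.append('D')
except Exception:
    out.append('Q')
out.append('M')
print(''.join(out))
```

Execution trace: 'B' (inner try body) → 'F' (inner except AttributeError) → 'D' (inner finally) → 'M' (after the try/except). Output: BFDM

Answer: BFDM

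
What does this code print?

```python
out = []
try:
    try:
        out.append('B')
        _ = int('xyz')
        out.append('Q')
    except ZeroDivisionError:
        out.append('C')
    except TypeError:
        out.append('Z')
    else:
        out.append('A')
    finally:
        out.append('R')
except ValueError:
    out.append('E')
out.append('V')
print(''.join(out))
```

Execution trace: 'B' (try body) → 'R' (finally) → 'E' (outer except ValueError) → 'V' (after the try/except). Output: BREV

Answer: BREV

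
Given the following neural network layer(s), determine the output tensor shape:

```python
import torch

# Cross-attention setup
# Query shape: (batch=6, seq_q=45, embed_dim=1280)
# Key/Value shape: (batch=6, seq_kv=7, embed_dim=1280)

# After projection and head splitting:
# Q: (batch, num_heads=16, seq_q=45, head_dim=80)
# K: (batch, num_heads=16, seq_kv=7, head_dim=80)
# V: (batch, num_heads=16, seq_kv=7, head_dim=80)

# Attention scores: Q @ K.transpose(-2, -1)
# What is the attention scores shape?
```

Input: (6, 45, 1280) -> Output: (6, 16, 45, 7)

Answer: (6, 16, 45, 7)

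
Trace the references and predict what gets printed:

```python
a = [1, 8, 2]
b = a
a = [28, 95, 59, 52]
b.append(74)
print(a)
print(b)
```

Key concept: rebinding vs mutation: a is rebound to a new list, b still points at the original.
Step by step:
`a = [1, 8, 2]` → a = [1, 8, 2]
`b = a` → b = [1, 8, 2] (same object as a)
`a = [28, 95, 59, 52]` → a = [28, 95, 59, 52]
`b.append(74)` → b = [1, 8, 2, 74]
`print(a)` → prints [28, 95, 59, 52]
`print(b)` → prints [1, 8, 2, 74]

Answer:
[28, 95, 59, 52]
[1, 8, 2, 74]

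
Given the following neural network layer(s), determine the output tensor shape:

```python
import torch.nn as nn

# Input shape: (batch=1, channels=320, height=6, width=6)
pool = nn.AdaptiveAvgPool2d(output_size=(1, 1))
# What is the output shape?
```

Input: (1, 320, 6, 6) -> Output: (1, 320, 1, 1)

Answer: (1, 320, 1, 1)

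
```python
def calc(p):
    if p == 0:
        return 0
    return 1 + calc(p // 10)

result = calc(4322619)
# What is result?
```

Count of digits of 4322619: 7

Answer: 7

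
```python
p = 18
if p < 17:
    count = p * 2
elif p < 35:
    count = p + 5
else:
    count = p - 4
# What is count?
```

Trace:
`p = 18` → p = 18
`if p < 17: ...` → p < 17 is False, p < 35 is True → count = 23
So count = 23

Answer: 23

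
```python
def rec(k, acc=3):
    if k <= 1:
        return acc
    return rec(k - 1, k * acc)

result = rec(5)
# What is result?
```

Accumulator trace (n, acc): (5, 3) -> (4, 15) -> (3, 60) -> (2, 180) -> (1, 360) -> return 360

Answer: 360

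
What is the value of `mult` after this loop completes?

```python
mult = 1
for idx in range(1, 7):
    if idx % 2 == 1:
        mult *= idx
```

Product of odd numbers 1 to 6
`mult` takes the values: 1 → 3 → 15

Answer: 15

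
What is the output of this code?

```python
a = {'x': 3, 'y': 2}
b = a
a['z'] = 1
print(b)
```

Key concept: dict aliasing.
Step by step:
`a = {'x': 3, 'y': 2}` → a = {'x': 3, 'y': 2}
`b = a` → b = {'x': 3, 'y': 2} (same object as a)
`a['z'] = 1` → a = {'x': 3, 'y': 2, 'z': 1} (same object as b); b = {'x': 3, 'y': 2, 'z': 1} (same object as a)
`print(b)` → prints {'x': 3, 'y': 2, 'z': 1}

Answer: {'x': 3, 'y': 2, 'z': 1}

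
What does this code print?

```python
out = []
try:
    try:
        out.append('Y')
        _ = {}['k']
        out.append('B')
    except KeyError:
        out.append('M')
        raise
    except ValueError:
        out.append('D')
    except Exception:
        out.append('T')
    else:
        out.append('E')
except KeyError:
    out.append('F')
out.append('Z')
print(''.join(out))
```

Execution trace: 'Y' (inner try body) → 'M' (inner except KeyError) → 'F' (outer except KeyError) → 'Z' (after the try/except). Output: YMFZ

Answer: YMFZ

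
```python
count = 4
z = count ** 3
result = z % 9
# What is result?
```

Trace:
`count = 4` → count = 4
`z = count ** 3` → z = 64
`result = z % 9` → result = 1
So result = 1

Answer: 1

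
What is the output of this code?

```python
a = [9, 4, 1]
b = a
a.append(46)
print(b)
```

Key concept: basic list aliasing.
Step by step:
`a = [9, 4, 1]` → a = [9, 4, 1]
`b = a` → b = [9, 4, 1] (same object as a)
`a.append(46)` → a = [9, 4, 1, 46] (same object as b); b = [9, 4, 1, 46] (same object as a)
`print(b)` → prints [9, 4, 1, 46]

Answer: [9, 4, 1, 46]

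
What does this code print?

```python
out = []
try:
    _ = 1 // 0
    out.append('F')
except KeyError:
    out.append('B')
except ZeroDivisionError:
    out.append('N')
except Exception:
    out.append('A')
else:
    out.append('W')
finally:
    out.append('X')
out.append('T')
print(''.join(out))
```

Execution trace: 'N' (except ZeroDivisionError) → 'X' (finally) → 'T' (after the try/except). Output: NXT

Answer: NXT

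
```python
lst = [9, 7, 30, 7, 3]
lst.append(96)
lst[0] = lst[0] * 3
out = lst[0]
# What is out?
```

Trace:
`lst = [9, 7, 30, 7, 3]` → lst = [9, 7, 30, 7, 3]
`lst.append(96)` → lst = [9, 7, 30, 7, 3, 96]
`lst[0] = lst[0] * 3` → lst = [27, 7, 30, 7, 3, 96]
`out = lst[0]` → out = 27
So out = 27

Answer: 27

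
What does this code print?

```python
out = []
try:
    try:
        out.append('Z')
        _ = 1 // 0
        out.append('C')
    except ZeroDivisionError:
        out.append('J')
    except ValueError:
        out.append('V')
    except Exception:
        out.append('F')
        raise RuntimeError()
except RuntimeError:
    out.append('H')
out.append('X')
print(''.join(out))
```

Execution trace: 'Z' (inner try body) → 'J' (inner except ZeroDivisionError) → 'X' (after the try/except). Output: ZJX

Answer: ZJX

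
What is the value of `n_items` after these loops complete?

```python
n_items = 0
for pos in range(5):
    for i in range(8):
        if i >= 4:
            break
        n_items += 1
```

Inner breaks at 4, outer runs 5 times
`n_items` takes the values: 0 → 1 → 2 → 3 → 4 → 5 → 6 → 7 → 8 → 9 → 10 → 11 → 12 → 13 → 14 → 15 → 16 → 17 → 18 → 19 → 20

Answer: 20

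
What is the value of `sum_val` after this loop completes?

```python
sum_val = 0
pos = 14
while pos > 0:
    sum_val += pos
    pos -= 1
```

Sum 14 down to 1
`sum_val` takes the values: 0 → 14 → 27 → 39 → 50 → 60 → 69 → 77 → 84 → 90 → 95 → 99 → 102 → 104 → 105

Answer: 105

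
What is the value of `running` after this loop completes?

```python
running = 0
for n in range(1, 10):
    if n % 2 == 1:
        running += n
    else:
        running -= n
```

Add odd, subtract even
`running` takes the values: 0 → 1 → -1 → 2 → -2 → 3 → -3 → 4 → -4 → 5

Answer: 5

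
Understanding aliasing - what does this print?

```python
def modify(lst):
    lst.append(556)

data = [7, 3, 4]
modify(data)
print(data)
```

Key concept: function modifies passed list.
Step by step:
`data = [7, 3, 4]` → data = [7, 3, 4]
`modify(data)` → data = [7, 3, 4, 556]
`print(data)` → prints [7, 3, 4, 556]

Answer: [7, 3, 4, 556]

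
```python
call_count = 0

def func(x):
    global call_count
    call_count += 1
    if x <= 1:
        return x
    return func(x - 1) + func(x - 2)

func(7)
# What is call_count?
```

Calls(x) = 1 + Calls(x-1) + Calls(x-2); Calls(0)=Calls(1)=1. For x=7 this gives 41.

Answer: 41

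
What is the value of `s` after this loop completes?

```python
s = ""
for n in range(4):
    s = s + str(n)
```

Concatenate digits 0 to 3
`s` takes the values: "" → "0" → "01" → "012" → "0123"

Answer: "0123"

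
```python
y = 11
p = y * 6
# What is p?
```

Trace:
`y = 11` → y = 11
`p = y * 6` → p = 66
So p = 66

Answer: 66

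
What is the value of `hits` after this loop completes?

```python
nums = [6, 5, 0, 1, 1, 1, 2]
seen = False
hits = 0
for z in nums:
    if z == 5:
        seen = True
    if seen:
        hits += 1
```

Count elements after first 5 in [6, 5, 0, 1, 1, 1, 2]
`hits` takes the values: 0 → 1 → 2 → 3 → 4 → 5 → 6

Answer: 6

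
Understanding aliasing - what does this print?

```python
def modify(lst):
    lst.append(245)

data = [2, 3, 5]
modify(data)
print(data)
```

Key concept: function modifies passed list.
Step by step:
`data = [2, 3, 5]` → data = [2, 3, 5]
`modify(data)` → data = [2, 3, 5, 245]
`print(data)` → prints [2, 3, 5, 245]

Answer: [2, 3, 5, 245]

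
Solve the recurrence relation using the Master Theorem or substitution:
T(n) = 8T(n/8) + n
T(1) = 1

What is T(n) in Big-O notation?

By Master Theorem: a=8, b=8, f(n)=n. Since log_8(8) = 1 and f(n) = Θ(n^1), Case 2 applies. T(n) = O(n log n).

Answer: O(n log n)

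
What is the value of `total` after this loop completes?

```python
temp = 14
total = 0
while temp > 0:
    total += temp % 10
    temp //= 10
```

Sum digits of 14
`total` takes the values: 0 → 4 → 5

Answer: 5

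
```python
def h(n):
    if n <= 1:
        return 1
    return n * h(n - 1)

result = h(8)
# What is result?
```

h(8) = 8 * 7 * 6 * 5 * 4 * 3 * 2 * 1 = 40320

Answer: 40320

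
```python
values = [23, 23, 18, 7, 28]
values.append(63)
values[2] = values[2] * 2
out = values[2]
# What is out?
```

Trace:
`values = [23, 23, 18, 7, 28]` → values = [23, 23, 18, 7, 28]
`values.append(63)` → values = [23, 23, 18, 7, 28, 63]
`values[2] = values[2] * 2` → values = [23, 23, 36, 7, 28, 63]
`out = values[2]` → out = 36
So out = 36

Answer: 36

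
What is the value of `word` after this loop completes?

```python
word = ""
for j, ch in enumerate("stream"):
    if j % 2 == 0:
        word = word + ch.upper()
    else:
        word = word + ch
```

Uppercase even positions in 'stream'
`word` takes the values: "" → "S" → "St" → "StR" → "StRe" → "StReA" → "StReAm"

Answer: "StReAm"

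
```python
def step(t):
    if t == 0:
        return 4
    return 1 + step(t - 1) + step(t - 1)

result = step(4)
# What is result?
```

step(t) = 1 + 2·step(t-1), step(0)=4. Closed form: (4+1)·2^4 - 1 = 79.

Answer: 79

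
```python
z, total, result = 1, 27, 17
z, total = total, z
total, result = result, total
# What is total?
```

Trace:
`z, total, result = 1, 27, 17` → z = 1; total = 27; result = 17
`z, total = total, z` → z = 27; total = 1
`total, result = result, total` → total = 17; result = 1
So total = 17

Answer: 17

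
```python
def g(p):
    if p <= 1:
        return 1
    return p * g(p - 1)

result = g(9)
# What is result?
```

g(9) = 9 * 8 * 7 * 6 * 5 * 4 * 3 * 2 * 1 = 362880

Answer: 362880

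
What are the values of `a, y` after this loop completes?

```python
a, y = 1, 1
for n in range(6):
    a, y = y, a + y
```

Fibonacci: after 6 iterations
`a, y` takes the values: (1, 1) → (1, 2) → (2, 3) → (3, 5) → (5, 8) → (8, 13) → (13, 21)

Answer: 13, 21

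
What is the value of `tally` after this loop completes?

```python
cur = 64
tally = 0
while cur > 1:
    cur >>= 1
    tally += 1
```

Count right shifts until 1
`tally` takes the values: 0 → 1 → 2 → 3 → 4 → 5 → 6

Answer: 6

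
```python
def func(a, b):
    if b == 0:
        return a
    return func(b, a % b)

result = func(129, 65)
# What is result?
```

func(129, 65) -> func(65, 64) -> func(64, 1) -> func(1, 0) -> 1

Answer: 1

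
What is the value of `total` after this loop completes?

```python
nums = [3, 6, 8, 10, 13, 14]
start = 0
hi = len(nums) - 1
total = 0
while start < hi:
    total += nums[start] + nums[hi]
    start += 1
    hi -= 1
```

Sum of pairs from ends
`total` takes the values: 0 → 17 → 36 → 54

Answer: 54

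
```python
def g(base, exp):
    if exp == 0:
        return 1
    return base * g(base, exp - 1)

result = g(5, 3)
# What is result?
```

g(5, 3) = 5 * 5 * 5 = 125

Answer: 125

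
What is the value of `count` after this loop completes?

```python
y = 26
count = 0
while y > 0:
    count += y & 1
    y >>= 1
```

Count set bits in 26 (binary: 0b11010)
`count` takes the values: 0 → 1 → 2 → 3

Answer: 3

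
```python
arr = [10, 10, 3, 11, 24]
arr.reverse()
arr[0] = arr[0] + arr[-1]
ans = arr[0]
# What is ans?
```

Trace:
`arr = [10, 10, 3, 11, 24]` → arr = [10, 10, 3, 11, 24]
`arr.reverse()` → arr = [24, 11, 3, 10, 10]
`arr[0] = arr[0] + arr[-1]` → arr = [34, 11, 3, 10, 10]
`ans = arr[0]` → ans = 34
So ans = 34

Answer: 34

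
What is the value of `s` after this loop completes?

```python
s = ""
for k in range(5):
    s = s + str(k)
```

Concatenate digits 0 to 4
`s` takes the values: "" → "0" → "01" → "012" → "0123" → "01234"

Answer: "01234"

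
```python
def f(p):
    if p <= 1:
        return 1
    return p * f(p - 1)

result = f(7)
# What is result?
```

f(7) = 7 * 6 * 5 * 4 * 3 * 2 * 1 = 5040

Answer: 5040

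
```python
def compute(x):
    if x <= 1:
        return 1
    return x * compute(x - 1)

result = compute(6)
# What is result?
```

compute(6) = 6 * 5 * 4 * 3 * 2 * 1 = 720

Answer: 720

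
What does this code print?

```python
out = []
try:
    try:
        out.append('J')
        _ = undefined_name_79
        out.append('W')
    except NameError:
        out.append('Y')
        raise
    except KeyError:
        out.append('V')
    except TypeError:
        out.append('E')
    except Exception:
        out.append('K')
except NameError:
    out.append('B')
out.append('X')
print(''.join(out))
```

Execution trace: 'J' (inner try body) → 'Y' (inner except NameError) → 'B' (outer except NameError) → 'X' (after the try/except). Output: JYBX

Answer: JYBX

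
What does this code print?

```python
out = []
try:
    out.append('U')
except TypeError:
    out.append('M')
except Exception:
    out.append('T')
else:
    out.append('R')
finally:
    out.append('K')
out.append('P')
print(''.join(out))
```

Execution trace: 'U' (try body, no exception) → 'R' (else) → 'K' (finally) → 'P' (after the try/except). Output: URKP

Answer: URKP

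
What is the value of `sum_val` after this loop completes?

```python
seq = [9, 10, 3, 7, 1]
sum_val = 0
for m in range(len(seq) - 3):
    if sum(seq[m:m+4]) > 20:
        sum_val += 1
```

Count windows with sum > 20
`sum_val` takes the values: 0 → 1 → 2

Answer: 2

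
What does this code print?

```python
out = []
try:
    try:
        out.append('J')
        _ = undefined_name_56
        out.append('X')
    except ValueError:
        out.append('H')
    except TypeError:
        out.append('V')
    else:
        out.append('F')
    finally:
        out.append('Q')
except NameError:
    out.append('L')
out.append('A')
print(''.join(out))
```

Execution trace: 'J' (inner try body) → 'Q' (inner finally) → 'L' (outer except NameError) → 'A' (after the try/except). Output: JQLA

Answer: JQLA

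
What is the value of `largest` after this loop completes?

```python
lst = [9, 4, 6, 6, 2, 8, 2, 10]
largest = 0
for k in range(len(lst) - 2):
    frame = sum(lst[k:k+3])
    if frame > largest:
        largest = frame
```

Max sum of 3-element window in [9, 4, 6, 6, 2, 8, 2, 10]
`largest` takes the values: 0 → 19 → 20

Answer: 20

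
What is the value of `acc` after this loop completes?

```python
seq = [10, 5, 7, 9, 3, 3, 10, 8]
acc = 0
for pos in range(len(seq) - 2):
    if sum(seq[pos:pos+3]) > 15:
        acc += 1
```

Count windows with sum > 15
`acc` takes the values: 0 → 1 → 2 → 3 → 4 → 5

Answer: 5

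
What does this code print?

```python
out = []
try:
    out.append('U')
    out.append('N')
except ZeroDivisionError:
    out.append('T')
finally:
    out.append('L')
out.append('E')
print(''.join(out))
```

Execution trace: 'U' (try body) → 'N' (try body, no exception) → 'L' (finally) → 'E' (after the try/except). Output: UNLE

Answer: UNLE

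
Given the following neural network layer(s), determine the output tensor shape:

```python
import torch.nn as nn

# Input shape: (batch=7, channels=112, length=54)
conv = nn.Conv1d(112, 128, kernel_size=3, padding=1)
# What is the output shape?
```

Input: (7, 112, 54) -> Output: (7, 128, 54)

Answer: (7, 128, 54)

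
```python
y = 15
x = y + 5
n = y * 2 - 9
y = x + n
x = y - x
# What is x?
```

Trace:
`y = 15` → y = 15
`x = y + 5` → x = 20
`n = y * 2 - 9` → n = 21
`y = x + n` → y = 41
`x = y - x` → x = 21
So x = 21

Answer: 21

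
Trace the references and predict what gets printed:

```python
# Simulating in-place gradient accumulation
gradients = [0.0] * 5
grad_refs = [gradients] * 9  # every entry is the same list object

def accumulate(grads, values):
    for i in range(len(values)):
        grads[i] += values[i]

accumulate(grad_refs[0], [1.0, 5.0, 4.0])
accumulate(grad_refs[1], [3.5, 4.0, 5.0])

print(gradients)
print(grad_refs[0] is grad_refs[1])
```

Key concept: gradient accumulation aliasing.
Step by step:
`gradients = [0.0] * 5` → gradients = [0.0, 0.0, 0.0, 0.0, 0.0]
`grad_refs = [gradients] * 9` → grad_refs = [[0.0, 0.0, 0.0, 0.0, 0.0], [0.0, 0.0, 0.0, 0.0, 0.0], [0.0, 0.0, 0.0, 0.0, 0.0], [0.0, 0.0, 0.0, 0.0, 0.0], [0.0, 0.0, 0.0, 0.0, 0.0], [0.0, 0.0, 0.0, 0.0, 0.0], [0.0, 0.0, 0.0, 0.0, 0.0], [0.0, 0.0, 0.0, 0.0, 0.0], [0.0, 0.0, 0.0, 0.0, 0.0]]
`accumulate(grad_refs[0], [1.0, 5.0, 4.0])` → gradients = [1.0, 5.0, 4.0, 0.0, 0.0]; grad_refs = [[1.0, 5.0, 4.0, 0.0, 0.0], [1.0, 5.0, 4.0, 0.0, 0.0], [1.0, 5.0, 4.0, 0.0, 0.0], [1.0, 5.0, 4.0, 0.0, 0.0], [1.0, 5.0, 4.0, 0.0, 0.0], [1.0, 5.0, 4.0, 0.0, 0.0], [1.0, 5.0, 4.0, 0.0, 0.0], [1.0, 5.0, 4.0, 0.0, 0.0], [1.0, 5.0, 4.0, 0.0, 0.0]]
`accumulate(grad_refs[1], [3.5, 4.0, 5.0])` → gradients = [4.5, 9.0, 9.0, 0.0, 0.0]; grad_refs = [[4.5, 9.0, 9.0, 0.0, 0.0], [4.5, 9.0, 9.0, 0.0, 0.0], [4.5, 9.0, 9.0, 0.0, 0.0], [4.5, 9.0, 9.0, 0.0, 0.0], [4.5, 9.0, 9.0, 0.0, 0.0], [4.5, 9.0, 9.0, 0.0, 0.0], [4.5, 9.0, 9.0, 0.0, 0.0], [4.5, 9.0, 9.0, 0.0, 0.0], [4.5, 9.0, 9.0, 0.0, 0.0]]
`print(gradients)` → prints [4.5, 9.0, 9.0, 0.0, 0.0]
`print(grad_refs[0] is grad_refs[1])` → prints True

Answer:
[4.5, 9.0, 9.0, 0.0, 0.0]
True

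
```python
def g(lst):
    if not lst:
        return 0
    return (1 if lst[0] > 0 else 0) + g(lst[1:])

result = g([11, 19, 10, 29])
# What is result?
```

Count of positive elements in [11, 19, 10, 29] = 4

Answer: 4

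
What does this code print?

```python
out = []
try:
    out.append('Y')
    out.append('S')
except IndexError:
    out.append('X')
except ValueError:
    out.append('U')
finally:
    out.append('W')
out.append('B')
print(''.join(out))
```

Execution trace: 'Y' (try body) → 'S' (try body, no exception) → 'W' (finally) → 'B' (after the try/except). Output: YSWB

Answer: YSWB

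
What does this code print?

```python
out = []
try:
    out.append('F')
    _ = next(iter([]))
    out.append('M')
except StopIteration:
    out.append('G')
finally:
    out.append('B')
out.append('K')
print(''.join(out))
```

Execution trace: 'F' (try body) → 'G' (except StopIteration) → 'B' (finally) → 'K' (after the try/except). Output: FGBK

Answer: FGBK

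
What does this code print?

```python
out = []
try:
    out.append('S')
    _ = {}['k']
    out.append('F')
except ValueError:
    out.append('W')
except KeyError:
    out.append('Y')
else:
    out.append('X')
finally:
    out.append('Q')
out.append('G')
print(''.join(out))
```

Execution trace: 'S' (try body) → 'Y' (except KeyError) → 'Q' (finally) → 'G' (after the try/except). Output: SYQG

Answer: SYQG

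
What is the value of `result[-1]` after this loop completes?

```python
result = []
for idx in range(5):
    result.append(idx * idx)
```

Last element of squares 0 to 4
`result` takes the values: [] → [0] → [0, 1] → [0, 1, 4] → [0, 1, 4, 9] → [0, 1, 4, 9, 16]
So `result[-1]` = 16

Answer: 16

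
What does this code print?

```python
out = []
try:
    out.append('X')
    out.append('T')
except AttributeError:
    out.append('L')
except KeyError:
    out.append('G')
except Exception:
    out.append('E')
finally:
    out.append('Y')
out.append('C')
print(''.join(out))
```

Execution trace: 'X' (try body) → 'T' (try body, no exception) → 'Y' (finally) → 'C' (after the try/except). Output: XTYC

Answer: XTYC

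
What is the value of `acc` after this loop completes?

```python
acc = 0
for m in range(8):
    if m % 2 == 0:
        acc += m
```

Sum of even numbers 0 to 7
`acc` takes the values: 0 → 2 → 6 → 12

Answer: 12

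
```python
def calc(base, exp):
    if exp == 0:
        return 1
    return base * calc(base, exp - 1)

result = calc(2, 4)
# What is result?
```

calc(2, 4) = 2 * 2 * 2 * 2 = 16

Answer: 16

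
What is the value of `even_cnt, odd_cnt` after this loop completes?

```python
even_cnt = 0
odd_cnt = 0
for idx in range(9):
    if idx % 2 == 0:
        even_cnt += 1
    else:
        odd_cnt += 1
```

Count evens and odds in range(9)
`even_cnt, odd_cnt` takes the values: (0, 0) → (1, 0) → (1, 1) → (2, 1) → (2, 2) → (3, 2) → (3, 3) → (4, 3) → (4, 4) → (5, 4)

Answer: 5, 4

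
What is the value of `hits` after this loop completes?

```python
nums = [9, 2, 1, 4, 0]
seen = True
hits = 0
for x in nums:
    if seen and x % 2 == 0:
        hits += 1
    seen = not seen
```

Count even values at even positions
`hits` takes the values: 0 → 1

Answer: 1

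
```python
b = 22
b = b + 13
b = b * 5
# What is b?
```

Trace:
`b = 22` → b = 22
`b = b + 13` → b = 35
`b = b * 5` → b = 175
So b = 175

Answer: 175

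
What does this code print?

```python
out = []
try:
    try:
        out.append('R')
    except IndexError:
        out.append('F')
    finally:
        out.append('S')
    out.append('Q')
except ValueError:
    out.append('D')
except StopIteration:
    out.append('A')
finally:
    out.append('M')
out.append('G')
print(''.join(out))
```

Execution trace: 'R' (inner try body, no exception) → 'S' (inner finally) → 'Q' (try body, no exception) → 'M' (finally) → 'G' (after the try/except). Output: RSQMG

Answer: RSQMG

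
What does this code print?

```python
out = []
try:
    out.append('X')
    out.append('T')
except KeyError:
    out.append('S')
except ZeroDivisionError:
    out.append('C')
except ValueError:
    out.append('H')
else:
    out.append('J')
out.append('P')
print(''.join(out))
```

Execution trace: 'X' (try body) → 'T' (try body, no exception) → 'J' (else) → 'P' (after the try/except). Output: XTJP

Answer: XTJP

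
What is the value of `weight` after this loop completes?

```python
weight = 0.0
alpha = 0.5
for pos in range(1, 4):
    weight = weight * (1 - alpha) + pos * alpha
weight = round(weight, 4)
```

Moving average with lr=0.5
`weight` takes the values: 0.0 → 0.5 → 1.25 → 2.125

Answer: 2.125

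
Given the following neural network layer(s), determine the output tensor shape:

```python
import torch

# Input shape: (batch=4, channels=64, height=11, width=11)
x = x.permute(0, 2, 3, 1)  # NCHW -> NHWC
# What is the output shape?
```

Input: (4, 64, 11, 11) -> Output: (4, 11, 11, 64)

Answer: (4, 11, 11, 64)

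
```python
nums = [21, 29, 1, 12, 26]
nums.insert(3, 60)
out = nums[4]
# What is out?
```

Trace:
`nums = [21, 29, 1, 12, 26]` → nums = [21, 29, 1, 12, 26]
`nums.insert(3, 60)` → nums = [21, 29, 1, 60, 12, 26]
`out = nums[4]` → out = 12
So out = 12

Answer: 12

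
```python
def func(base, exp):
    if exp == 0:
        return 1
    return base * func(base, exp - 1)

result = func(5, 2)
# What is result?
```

func(5, 2) = 5 * 5 = 25

Answer: 25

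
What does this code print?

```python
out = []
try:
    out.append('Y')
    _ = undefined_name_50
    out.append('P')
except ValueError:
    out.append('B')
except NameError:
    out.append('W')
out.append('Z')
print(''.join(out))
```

Execution trace: 'Y' (try body) → 'W' (except NameError) → 'Z' (after the try/except). Output: YWZ

Answer: YWZ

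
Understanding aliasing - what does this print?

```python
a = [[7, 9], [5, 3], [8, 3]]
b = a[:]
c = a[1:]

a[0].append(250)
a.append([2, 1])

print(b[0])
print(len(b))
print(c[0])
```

Key concept: slice with nested mutation.
Step by step:
`a = [[7, 9], [5, 3], [8, 3]]` → a = [[7, 9], [5, 3], [8, 3]]
`b = a[:]` → b = [[7, 9], [5, 3], [8, 3]]
`c = a[1:]` → c = [[5, 3], [8, 3]]
`a[0].append(250)` → a = [[7, 9, 250], [5, 3], [8, 3]]; b = [[7, 9, 250], [5, 3], [8, 3]]
`a.append([2, 1])` → a = [[7, 9, 250], [5, 3], [8, 3], [2, 1]]
`print(b[0])` → prints [7, 9, 250]
`print(len(b))` → prints 3
`print(c[0])` → prints [5, 3]

Answer:
[7, 9, 250]
3
[5, 3]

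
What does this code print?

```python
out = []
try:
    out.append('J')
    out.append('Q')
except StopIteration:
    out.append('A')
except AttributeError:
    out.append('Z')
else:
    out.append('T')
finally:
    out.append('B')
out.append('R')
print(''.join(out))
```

Execution trace: 'J' (try body) → 'Q' (try body, no exception) → 'T' (else) → 'B' (finally) → 'R' (after the try/except). Output: JQTBR

Answer: JQTBR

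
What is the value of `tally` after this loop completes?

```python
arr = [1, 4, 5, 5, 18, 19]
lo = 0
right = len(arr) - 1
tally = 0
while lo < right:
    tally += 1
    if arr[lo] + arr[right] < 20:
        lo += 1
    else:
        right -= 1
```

Steps to find pair summing to 20
`tally` takes the values: 0 → 1 → 2 → 3 → 4 → 5

Answer: 5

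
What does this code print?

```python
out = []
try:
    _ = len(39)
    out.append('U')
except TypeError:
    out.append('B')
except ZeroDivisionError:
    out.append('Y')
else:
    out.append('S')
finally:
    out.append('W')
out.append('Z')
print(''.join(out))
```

Execution trace: 'B' (except TypeError) → 'W' (finally) → 'Z' (after the try/except). Output: BWZ

Answer: BWZ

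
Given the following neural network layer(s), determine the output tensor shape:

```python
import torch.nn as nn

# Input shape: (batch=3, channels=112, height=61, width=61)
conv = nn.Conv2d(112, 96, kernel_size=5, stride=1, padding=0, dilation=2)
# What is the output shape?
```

Input: (3, 112, 61, 61) -> Output: (3, 96, 53, 53)

Answer: (3, 96, 53, 53)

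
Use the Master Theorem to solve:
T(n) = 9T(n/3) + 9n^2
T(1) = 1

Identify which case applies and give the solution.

a=9, b=3, f(n)=9n^2. log_3(9) = 2. Since c=2 = 2, Case 2 applies: T(n) = Θ(n^log_b(a) · log n) = O(n^2 log n).

Answer: O(n^2 log n) - Case 2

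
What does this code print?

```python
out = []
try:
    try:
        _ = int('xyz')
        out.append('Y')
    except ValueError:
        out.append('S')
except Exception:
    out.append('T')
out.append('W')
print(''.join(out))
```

Execution trace: 'S' (inner except ValueError) → 'W' (after the try/except). Output: SW

Answer: SW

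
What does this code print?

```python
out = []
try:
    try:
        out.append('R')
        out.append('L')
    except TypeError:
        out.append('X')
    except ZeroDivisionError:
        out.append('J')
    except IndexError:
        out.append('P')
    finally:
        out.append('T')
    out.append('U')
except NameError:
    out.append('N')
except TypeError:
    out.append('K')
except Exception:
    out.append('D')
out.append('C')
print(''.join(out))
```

Execution trace: 'R' (inner try body) → 'L' (inner try body, no exception) → 'T' (inner finally) → 'U' (try body, no exception) → 'C' (after the try/except). Output: RLTUC

Answer: RLTUC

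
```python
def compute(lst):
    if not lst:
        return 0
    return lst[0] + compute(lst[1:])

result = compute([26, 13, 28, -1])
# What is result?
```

26 + 13 + 28 + (-1) + 0 = 66

Answer: 66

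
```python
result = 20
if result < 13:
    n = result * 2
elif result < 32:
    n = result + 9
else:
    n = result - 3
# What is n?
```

Trace:
`result = 20` → result = 20
`if result < 13: ...` → result < 13 is False, result < 32 is True → n = 29
So n = 29

Answer: 29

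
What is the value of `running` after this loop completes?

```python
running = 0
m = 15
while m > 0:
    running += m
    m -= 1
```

Sum 15 down to 1
`running` takes the values: 0 → 15 → 29 → 42 → 54 → 65 → 75 → 84 → 92 → 99 → 105 → 110 → 114 → 117 → 119 → 120

Answer: 120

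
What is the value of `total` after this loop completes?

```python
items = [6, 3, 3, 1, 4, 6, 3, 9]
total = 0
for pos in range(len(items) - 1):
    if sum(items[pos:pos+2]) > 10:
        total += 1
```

Count windows with sum > 10
`total` takes the values: 0 → 1

Answer: 1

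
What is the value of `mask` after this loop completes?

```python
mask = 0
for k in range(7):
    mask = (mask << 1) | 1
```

Build 7 consecutive 1-bits: 0b1111111
`mask` takes the values: 0 → 1 → 3 → 7 → 15 → 31 → 63 → 127

Answer: 127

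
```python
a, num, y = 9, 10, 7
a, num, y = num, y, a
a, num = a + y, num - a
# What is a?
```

Trace:
`a, num, y = 9, 10, 7` → a = 9; num = 10; y = 7
`a, num, y = num, y, a` → a = 10; num = 7; y = 9
`a, num = a + y, num - a` → a = 19; num = -3
So a = 19

Answer: 19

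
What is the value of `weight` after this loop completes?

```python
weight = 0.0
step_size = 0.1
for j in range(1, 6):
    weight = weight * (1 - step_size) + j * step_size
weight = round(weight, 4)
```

Moving average with lr=0.1
`weight` takes the values: 0.0 → 0.1 → 0.29 → 0.561 → 0.9049 → 1.31441 → 1.3144

Answer: 1.3144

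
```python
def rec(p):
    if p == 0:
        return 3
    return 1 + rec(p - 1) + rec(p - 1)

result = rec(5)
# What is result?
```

rec(p) = 1 + 2·rec(p-1), rec(0)=3. Closed form: (3+1)·2^5 - 1 = 127.

Answer: 127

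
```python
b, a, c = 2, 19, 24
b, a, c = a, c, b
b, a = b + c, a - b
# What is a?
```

Trace:
`b, a, c = 2, 19, 24` → b = 2; a = 19; c = 24
`b, a, c = a, c, b` → b = 19; a = 24; c = 2
`b, a = b + c, a - b` → b = 21; a = 5
So a = 5

Answer: 5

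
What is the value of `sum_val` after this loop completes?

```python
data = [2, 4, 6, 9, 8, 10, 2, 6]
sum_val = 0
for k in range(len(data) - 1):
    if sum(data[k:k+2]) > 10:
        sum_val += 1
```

Count windows with sum > 10
`sum_val` takes the values: 0 → 1 → 2 → 3 → 4

Answer: 4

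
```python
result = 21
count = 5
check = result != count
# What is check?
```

Trace:
`result = 21` → result = 21
`count = 5` → count = 5
`check = result != count` → check = True
So check = True

Answer: True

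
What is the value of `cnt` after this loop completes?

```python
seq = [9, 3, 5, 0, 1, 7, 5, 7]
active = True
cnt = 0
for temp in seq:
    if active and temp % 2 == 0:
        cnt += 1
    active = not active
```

Count even values at even positions
`cnt` takes the values: 0

Answer: 0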